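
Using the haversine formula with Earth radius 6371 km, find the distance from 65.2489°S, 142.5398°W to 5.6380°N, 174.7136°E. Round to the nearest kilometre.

Δλ = 174.7136 − -142.5398 = 317.2534°; wrapped into (−180°, 180°]: -42.7466°.
Δφ = 5.6380 − -65.2489 = 70.8869°.
a = sin²(Δφ/2) + cos φ₁ · cos φ₂ · sin²(Δλ/2) = 0.391622.
c = 2·atan2(√a, √(1−a)) = 1.35231 rad → d = 6371·c ≈ 8615.54 km.

8616 km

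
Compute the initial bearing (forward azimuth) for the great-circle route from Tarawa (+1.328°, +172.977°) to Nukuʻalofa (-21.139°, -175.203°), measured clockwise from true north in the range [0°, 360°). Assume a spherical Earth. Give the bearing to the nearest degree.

153°

Δλ = -175.203 − 172.977 = -348.180°; wrapped into (−180°, 180°]: 11.820°.
θ = atan2( sin Δλ · cos φ₂ , cos φ₁ · sin φ₂ − sin φ₁ · cos φ₂ · cos Δλ )
  = atan2(0.19105, -0.38169) = 153.410° → normalised to [0°, 360°): 153.410°.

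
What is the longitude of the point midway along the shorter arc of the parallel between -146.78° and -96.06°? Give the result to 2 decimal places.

-121.42°

Signed shortest Δλ from -146.78° to -96.06° is +50.72°.
Midpoint longitude = -146.78° + (+50.72°)/2 = -146.78° + 25.36° = -121.42°.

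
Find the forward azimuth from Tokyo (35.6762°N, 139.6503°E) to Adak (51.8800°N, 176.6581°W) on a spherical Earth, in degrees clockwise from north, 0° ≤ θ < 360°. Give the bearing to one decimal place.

48.4°

Δλ = -176.6581 − 139.6503 = -316.3084°; wrapped into (−180°, 180°]: 43.6916°.
θ = atan2( sin Δλ · cos φ₂ , cos φ₁ · sin φ₂ − sin φ₁ · cos φ₂ · cos Δλ )
  = atan2(0.42642, 0.37876) = 48.388° → normalised to [0°, 360°): 48.388°.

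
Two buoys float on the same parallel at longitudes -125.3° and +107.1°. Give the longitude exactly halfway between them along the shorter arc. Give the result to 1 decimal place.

+170.9°

Signed shortest Δλ from -125.3° to +107.1° is -127.6°.
Midpoint longitude = -125.3° + (-127.6°)/2 = -125.3° − 63.8° = -189.1°.
Normalise into (−180°, 180°]: +170.9°.
(The naïve average (-125.3 + +107.1)/2 = -9.1° is on the wrong side of the globe.)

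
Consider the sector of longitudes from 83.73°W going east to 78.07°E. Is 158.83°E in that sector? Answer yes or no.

Band width going east from -83.73° to +78.07°: ((78.07 − -83.73) mod 360) = 161.80°.
Offset of +158.83° east of the west edge: ((158.83 − -83.73) mod 360) = 242.56°.
242.56° > 161.80° ⇒ outside.

No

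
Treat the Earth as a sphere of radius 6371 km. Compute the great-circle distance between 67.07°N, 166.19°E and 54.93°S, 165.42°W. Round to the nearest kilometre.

13770 km

Δλ = -165.42 − 166.19 = -331.61°; wrapped into (−180°, 180°]: 28.39°.
Δφ = -54.93 − 67.07 = -122.00°.
a = sin²(Δφ/2) + cos φ₁ · cos φ₂ · sin²(Δλ/2) = 0.778421.
c = 2·atan2(√a, √(1−a)) = 2.16138 rad → d = 6371·c ≈ 13770.12 km.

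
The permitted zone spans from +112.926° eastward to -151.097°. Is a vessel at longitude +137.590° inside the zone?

Yes

Band width going east from +112.926° to -151.097°: ((-151.097 − 112.926) mod 360) = 95.977°.
Offset of +137.590° east of the west edge: ((137.590 − 112.926) mod 360) = 24.664°.
24.664° ≤ 95.977° ⇒ inside.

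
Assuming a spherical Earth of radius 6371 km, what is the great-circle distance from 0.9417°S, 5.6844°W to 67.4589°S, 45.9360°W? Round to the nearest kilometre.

Δλ = -45.9360 − -5.6844 = -40.2516°.
Δφ = -67.4589 − -0.9417 = -66.5172°.
a = sin²(Δφ/2) + cos φ₁ · cos φ₂ · sin²(Δλ/2) = 0.346142.
c = 2·atan2(√a, √(1−a)) = 1.25801 rad → d = 6371·c ≈ 8014.75 km.

8015 km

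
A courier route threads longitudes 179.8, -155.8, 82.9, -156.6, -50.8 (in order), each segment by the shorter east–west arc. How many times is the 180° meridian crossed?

3

Leg 1: +179.8° → -155.8°, shortest Δλ = 24.4° (east) — crosses 180°.
Leg 2: -155.8° → +82.9°, shortest Δλ = -121.3° (west) — crosses 180°.
Leg 3: +82.9° → -156.6°, shortest Δλ = 120.5° (east) — crosses 180°.
Leg 4: -156.6° → -50.8°, shortest Δλ = 105.8° (east) — does not cross 180°.
Total crossings: 3.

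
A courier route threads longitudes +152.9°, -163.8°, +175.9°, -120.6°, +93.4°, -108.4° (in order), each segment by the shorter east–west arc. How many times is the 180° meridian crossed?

5

Leg 1: +152.9° → -163.8°, shortest Δλ = 43.3° (east) — crosses 180°.
Leg 2: -163.8° → +175.9°, shortest Δλ = -20.3° (west) — crosses 180°.
Leg 3: +175.9° → -120.6°, shortest Δλ = 63.5° (east) — crosses 180°.
Leg 4: -120.6° → +93.4°, shortest Δλ = -146.0° (west) — crosses 180°.
Leg 5: +93.4° → -108.4°, shortest Δλ = 158.2° (east) — crosses 180°.
Total crossings: 5.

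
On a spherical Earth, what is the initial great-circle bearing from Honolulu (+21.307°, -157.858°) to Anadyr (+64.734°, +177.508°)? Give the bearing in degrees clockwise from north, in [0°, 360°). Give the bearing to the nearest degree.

346°

Δλ = 177.508 − -157.858 = 335.366°; wrapped into (−180°, 180°]: -24.634°.
θ = atan2( sin Δλ · cos φ₂ , cos φ₁ · sin φ₂ − sin φ₁ · cos φ₂ · cos Δλ )
  = atan2(-0.17791, 0.70154) = -14.230° → normalised to [0°, 360°): 345.770°.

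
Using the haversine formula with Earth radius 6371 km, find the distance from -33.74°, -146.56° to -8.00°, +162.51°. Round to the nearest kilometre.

5937 km

Δλ = 162.51 − -146.56 = 309.07°; wrapped into (−180°, 180°]: -50.93°.
Δφ = -8.00 − -33.74 = 25.74°.
a = sin²(Δφ/2) + cos φ₁ · cos φ₂ · sin²(Δλ/2) = 0.201845.
c = 2·atan2(√a, √(1−a)) = 0.93190 rad → d = 6371·c ≈ 5937.13 km.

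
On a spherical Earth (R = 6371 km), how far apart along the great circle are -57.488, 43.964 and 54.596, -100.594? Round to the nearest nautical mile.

Δλ = -100.594 − 43.964 = -144.558°.
Δφ = 54.596 − -57.488 = 112.084°.
a = sin²(Δφ/2) + cos φ₁ · cos φ₂ · sin²(Δλ/2) = 0.970514.
c = 2·atan2(√a, √(1−a)) = 2.79645 rad → d = 6371·c ≈ 17816.21 km ≈ 9619.98 nmi.

9620 nmi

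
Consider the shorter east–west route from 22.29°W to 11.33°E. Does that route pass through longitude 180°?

Signed shortest Δλ = ((11.33 − -22.29 + 180) mod 360) − 180 = 33.62°.
Going east by 33.62° from -22.29° reaches +11.33° without touching 180°.

No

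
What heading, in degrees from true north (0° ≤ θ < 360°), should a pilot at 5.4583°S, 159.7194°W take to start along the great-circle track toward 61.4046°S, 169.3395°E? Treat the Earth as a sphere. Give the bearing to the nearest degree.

Δλ = 169.3395 − -159.7194 = 329.0589°; wrapped into (−180°, 180°]: -30.9411°.
θ = atan2( sin Δλ · cos φ₂ , cos φ₁ · sin φ₂ − sin φ₁ · cos φ₂ · cos Δλ )
  = atan2(-0.24609, -0.83499) = -163.579° → normalised to [0°, 360°): 196.421°.

196°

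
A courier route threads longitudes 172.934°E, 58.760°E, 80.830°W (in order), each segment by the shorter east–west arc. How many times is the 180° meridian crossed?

0

Leg 1: +172.934° → +58.760°, shortest Δλ = -114.174° (west) — does not cross 180°.
Leg 2: +58.760° → -80.830°, shortest Δλ = -139.59° (west) — does not cross 180°.
Total crossings: 0.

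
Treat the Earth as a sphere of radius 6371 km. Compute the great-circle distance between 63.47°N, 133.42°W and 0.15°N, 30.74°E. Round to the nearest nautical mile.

Δλ = 30.74 − -133.42 = 164.16°.
Δφ = 0.15 − 63.47 = -63.32°.
a = sin²(Δφ/2) + cos φ₁ · cos φ₂ · sin²(Δλ/2) = 0.713681.
c = 2·atan2(√a, √(1−a)) = 2.01237 rad → d = 6371·c ≈ 12820.80 km ≈ 6922.68 nmi.

6923 nmi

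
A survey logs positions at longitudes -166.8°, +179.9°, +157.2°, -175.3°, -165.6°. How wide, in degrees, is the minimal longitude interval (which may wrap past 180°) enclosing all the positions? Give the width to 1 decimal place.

Sort the longitudes: -175.3°, -166.8°, -165.6°, +157.2°, +179.9°.
Eastward gaps between consecutive values (wrapping around): 8.5°, 1.2°, 322.8°, 22.7°, 4.8°.
Largest gap = 322.8° ⇒ minimal covering band is its complement: 360° − 322.8° = 37.2°.
Band runs from +157.2° eastward to -165.6°, crossing the antimeridian.

37.2°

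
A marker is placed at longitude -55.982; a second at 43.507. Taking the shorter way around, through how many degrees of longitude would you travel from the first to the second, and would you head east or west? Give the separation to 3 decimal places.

Raw difference: 43.507 − -55.982 = 99.489°.
Normalise into (−180°, 180°]: 99.489° stays 99.489°.
Positive ⇒ the second point lies to the east; separation 99.489°.

99.489° east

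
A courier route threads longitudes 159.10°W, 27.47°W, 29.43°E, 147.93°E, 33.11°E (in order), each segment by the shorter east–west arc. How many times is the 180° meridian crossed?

Leg 1: -159.10° → -27.47°, shortest Δλ = 131.63° (east) — does not cross 180°.
Leg 2: -27.47° → +29.43°, shortest Δλ = 56.9° (east) — does not cross 180°.
Leg 3: +29.43° → +147.93°, shortest Δλ = 118.5° (east) — does not cross 180°.
Leg 4: +147.93° → +33.11°, shortest Δλ = -114.82° (west) — does not cross 180°.
Total crossings: 0.

0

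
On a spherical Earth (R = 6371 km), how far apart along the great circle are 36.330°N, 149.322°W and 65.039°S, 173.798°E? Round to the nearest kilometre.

Δλ = 173.798 − -149.322 = 323.120°; wrapped into (−180°, 180°]: -36.880°.
Δφ = -65.039 − 36.330 = -101.369°.
a = sin²(Δφ/2) + cos φ₁ · cos φ₂ · sin²(Δλ/2) = 0.632579.
c = 2·atan2(√a, √(1−a)) = 1.83916 rad → d = 6371·c ≈ 11717.31 km.

11717 km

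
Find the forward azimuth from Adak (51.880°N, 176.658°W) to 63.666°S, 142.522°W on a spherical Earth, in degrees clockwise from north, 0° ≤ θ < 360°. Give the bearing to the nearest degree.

Δλ = -142.522 − -176.658 = 34.136°.
θ = atan2( sin Δλ · cos φ₂ , cos φ₁ · sin φ₂ − sin φ₁ · cos φ₂ · cos Δλ )
  = atan2(0.24893, -0.84211) = 163.532° → normalised to [0°, 360°): 163.532°.

164°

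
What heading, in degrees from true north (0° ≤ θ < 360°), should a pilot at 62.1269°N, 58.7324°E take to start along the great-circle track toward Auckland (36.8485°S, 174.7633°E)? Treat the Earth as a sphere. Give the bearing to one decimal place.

87.6°

Δλ = 174.7633 − 58.7324 = 116.0309°.
θ = atan2( sin Δλ · cos φ₂ , cos φ₁ · sin φ₂ − sin φ₁ · cos φ₂ · cos Δλ )
  = atan2(0.71905, 0.03007) = 87.605° → normalised to [0°, 360°): 87.605°.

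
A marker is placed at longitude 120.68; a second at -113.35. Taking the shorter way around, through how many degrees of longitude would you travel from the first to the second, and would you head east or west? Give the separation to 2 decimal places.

Raw difference: -113.35 − 120.68 = -234.03°.
Normalise into (−180°, 180°]: -234.03° + 360° = 125.97°.
Positive ⇒ the second point lies to the east; separation 125.97°.

125.97° east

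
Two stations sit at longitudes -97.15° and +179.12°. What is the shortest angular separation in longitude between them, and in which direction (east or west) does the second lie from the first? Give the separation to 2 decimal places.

83.73° west

Raw difference: 179.12 − -97.15 = 276.27°.
Normalise into (−180°, 180°]: 276.27° − 360° = -83.73°.
Negative ⇒ the second point lies to the west; separation 83.73°.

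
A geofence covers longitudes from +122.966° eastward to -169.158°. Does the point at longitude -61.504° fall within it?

Band width going east from +122.966° to -169.158°: ((-169.158 − 122.966) mod 360) = 67.876°.
Offset of -61.504° east of the west edge: ((-61.504 − 122.966) mod 360) = 175.530°.
175.530° > 67.876° ⇒ outside.

No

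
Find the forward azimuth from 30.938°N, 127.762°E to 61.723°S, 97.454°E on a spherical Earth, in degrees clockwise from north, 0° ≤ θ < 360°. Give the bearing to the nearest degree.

194°

Δλ = 97.454 − 127.762 = -30.308°.
θ = atan2( sin Δλ · cos φ₂ , cos φ₁ · sin φ₂ − sin φ₁ · cos φ₂ · cos Δλ )
  = atan2(-0.23907, -0.96563) = -166.094° → normalised to [0°, 360°): 193.906°.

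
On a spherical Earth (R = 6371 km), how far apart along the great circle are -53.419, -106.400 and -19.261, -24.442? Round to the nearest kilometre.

7773 km

Δλ = -24.442 − -106.400 = 81.958°.
Δφ = -19.261 − -53.419 = 34.158°.
a = sin²(Δφ/2) + cos φ₁ · cos φ₂ · sin²(Δλ/2) = 0.328200.
c = 2·atan2(√a, √(1−a)) = 1.22005 rad → d = 6371·c ≈ 7772.93 km.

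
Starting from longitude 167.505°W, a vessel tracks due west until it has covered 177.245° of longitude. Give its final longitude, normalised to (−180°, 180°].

Start at -167.505°; shift −177.245° → -344.750°.
-344.750° lies outside (−180°, 180°]; add 360° → +15.250°.

15.250°E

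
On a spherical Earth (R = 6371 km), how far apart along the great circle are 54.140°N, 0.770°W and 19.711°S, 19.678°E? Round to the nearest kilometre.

8441 km

Δλ = 19.678 − -0.770 = 20.448°.
Δφ = -19.711 − 54.140 = -73.851°.
a = sin²(Δφ/2) + cos φ₁ · cos φ₂ · sin²(Δλ/2) = 0.378306.
c = 2·atan2(√a, √(1−a)) = 1.32494 rad → d = 6371·c ≈ 8441.19 km.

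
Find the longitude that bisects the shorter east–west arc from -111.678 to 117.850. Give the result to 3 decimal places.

-176.914°

Signed shortest Δλ from -111.678° to +117.850° is -130.472°.
Midpoint longitude = -111.678° + (-130.472°)/2 = -111.678° − 65.236° = -176.914°.
(The naïve average (-111.678 + +117.850)/2 = 3.086° is on the wrong side of the globe.)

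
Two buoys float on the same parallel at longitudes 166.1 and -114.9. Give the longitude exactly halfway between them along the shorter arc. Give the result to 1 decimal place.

-154.4°

Signed shortest Δλ from +166.1° to -114.9° is +79.0°.
Midpoint longitude = +166.1° + (+79.0°)/2 = +166.1° + 39.5° = +205.6°.
Normalise into (−180°, 180°]: -154.4°.
(The naïve average (+166.1 + -114.9)/2 = 25.6° is on the wrong side of the globe.)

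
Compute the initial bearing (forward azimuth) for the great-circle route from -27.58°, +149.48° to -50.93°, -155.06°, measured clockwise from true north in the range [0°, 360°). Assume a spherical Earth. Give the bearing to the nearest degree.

135°

Δλ = -155.06 − 149.48 = -304.54°; wrapped into (−180°, 180°]: 55.46°.
θ = atan2( sin Δλ · cos φ₂ , cos φ₁ · sin φ₂ − sin φ₁ · cos φ₂ · cos Δλ )
  = atan2(0.51917, -0.52270) = 135.194° → normalised to [0°, 360°): 135.194°.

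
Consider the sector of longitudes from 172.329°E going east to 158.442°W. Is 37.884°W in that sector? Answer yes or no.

Band width going east from +172.329° to -158.442°: ((-158.442 − 172.329) mod 360) = 29.229°.
Offset of -37.884° east of the west edge: ((-37.884 − 172.329) mod 360) = 149.787°.
149.787° > 29.229° ⇒ outside.

No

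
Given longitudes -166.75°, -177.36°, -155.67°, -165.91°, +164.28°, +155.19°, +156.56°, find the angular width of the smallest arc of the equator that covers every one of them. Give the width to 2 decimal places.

49.14°

Sort the longitudes: -177.36°, -166.75°, -165.91°, -155.67°, +155.19°, +156.56°, +164.28°.
Eastward gaps between consecutive values (wrapping around): 10.61°, 0.84°, 10.24°, 310.86°, 1.37°, 7.72°, 18.36°.
Largest gap = 310.86° ⇒ minimal covering band is its complement: 360° − 310.86° = 49.14°.
Band runs from +155.19° eastward to -155.67°, crossing the antimeridian.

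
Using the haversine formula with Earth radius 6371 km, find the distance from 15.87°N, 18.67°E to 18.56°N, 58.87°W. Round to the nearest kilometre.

8174 km

Δλ = -58.87 − 18.67 = -77.54°.
Δφ = 18.56 − 15.87 = 2.69°.
a = sin²(Δφ/2) + cos φ₁ · cos φ₂ · sin²(Δλ/2) = 0.358110.
c = 2·atan2(√a, √(1−a)) = 1.28306 rad → d = 6371·c ≈ 8174.39 km.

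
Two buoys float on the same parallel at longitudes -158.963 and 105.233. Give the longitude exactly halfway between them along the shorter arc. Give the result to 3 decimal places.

+153.135°

Signed shortest Δλ from -158.963° to +105.233° is -95.804°.
Midpoint longitude = -158.963° + (-95.804°)/2 = -158.963° − 47.902° = -206.865°.
Normalise into (−180°, 180°]: +153.135°.
(The naïve average (-158.963 + +105.233)/2 = -26.865° is on the wrong side of the globe.)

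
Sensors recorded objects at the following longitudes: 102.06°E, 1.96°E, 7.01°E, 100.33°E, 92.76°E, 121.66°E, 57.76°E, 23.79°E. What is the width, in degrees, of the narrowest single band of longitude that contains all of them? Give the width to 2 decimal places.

Sort the longitudes: +1.96°, +7.01°, +23.79°, +57.76°, +92.76°, +100.33°, +102.06°, +121.66°.
Eastward gaps between consecutive values (wrapping around): 5.05°, 16.78°, 33.97°, 35.00°, 7.57°, 1.73°, 19.60°, 240.30°.
Largest gap = 240.30° ⇒ minimal covering band is its complement: 360° − 240.30° = 119.70°.
Band runs from +1.96° eastward to +121.66°.

119.70°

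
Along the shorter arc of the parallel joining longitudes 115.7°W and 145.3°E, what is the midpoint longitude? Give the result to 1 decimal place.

165.2°W

Signed shortest Δλ from -115.7° to +145.3° is -99.0°.
Midpoint longitude = -115.7° + (-99.0°)/2 = -115.7° − 49.5° = -165.2°.
(The naïve average (-115.7 + +145.3)/2 = 14.8° is on the wrong side of the globe.)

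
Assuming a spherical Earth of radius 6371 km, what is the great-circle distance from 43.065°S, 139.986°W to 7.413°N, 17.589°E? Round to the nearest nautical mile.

Δλ = 17.589 − -139.986 = 157.575°.
Δφ = 7.413 − -43.065 = 50.478°.
a = sin²(Δφ/2) + cos φ₁ · cos φ₂ · sin²(Δλ/2) = 0.878894.
c = 2·atan2(√a, √(1−a)) = 2.43071 rad → d = 6371·c ≈ 15486.06 km ≈ 8361.80 nmi.

8362 nmi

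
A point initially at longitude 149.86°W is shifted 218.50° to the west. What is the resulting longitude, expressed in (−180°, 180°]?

Start at -149.86°; shift −218.50° → -368.36°.
-368.36° lies outside (−180°, 180°]; add 360° → -8.36°.

8.36°W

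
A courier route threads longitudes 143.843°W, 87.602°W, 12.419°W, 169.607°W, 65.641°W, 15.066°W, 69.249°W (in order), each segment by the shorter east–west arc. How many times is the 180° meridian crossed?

Leg 1: -143.843° → -87.602°, shortest Δλ = 56.241° (east) — does not cross 180°.
Leg 2: -87.602° → -12.419°, shortest Δλ = 75.183° (east) — does not cross 180°.
Leg 3: -12.419° → -169.607°, shortest Δλ = -157.188° (west) — does not cross 180°.
Leg 4: -169.607° → -65.641°, shortest Δλ = 103.966° (east) — does not cross 180°.
Leg 5: -65.641° → -15.066°, shortest Δλ = 50.575° (east) — does not cross 180°.
Leg 6: -15.066° → -69.249°, shortest Δλ = -54.183° (west) — does not cross 180°.
Total crossings: 0.

0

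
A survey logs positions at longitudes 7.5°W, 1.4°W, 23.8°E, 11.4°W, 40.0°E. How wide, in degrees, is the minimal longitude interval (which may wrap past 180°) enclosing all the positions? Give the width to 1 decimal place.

51.4°

Sort the longitudes: -11.4°, -7.5°, -1.4°, +23.8°, +40.0°.
Eastward gaps between consecutive values (wrapping around): 3.9°, 6.1°, 25.2°, 16.2°, 308.6°.
Largest gap = 308.6° ⇒ minimal covering band is its complement: 360° − 308.6° = 51.4°.
Band runs from -11.4° eastward to +40.0°.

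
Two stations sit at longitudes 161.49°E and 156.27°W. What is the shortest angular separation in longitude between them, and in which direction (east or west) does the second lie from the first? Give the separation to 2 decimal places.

42.24° east

Raw difference: -156.27 − 161.49 = -317.76°.
Normalise into (−180°, 180°]: -317.76° + 360° = 42.24°.
Positive ⇒ the second point lies to the east; separation 42.24°.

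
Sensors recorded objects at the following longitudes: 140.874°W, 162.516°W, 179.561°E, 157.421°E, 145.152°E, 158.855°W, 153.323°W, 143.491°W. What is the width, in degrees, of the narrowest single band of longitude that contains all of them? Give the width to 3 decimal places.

Sort the longitudes: -162.516°, -158.855°, -153.323°, -143.491°, -140.874°, +145.152°, +157.421°, +179.561°.
Eastward gaps between consecutive values (wrapping around): 3.661°, 5.532°, 9.832°, 2.617°, 286.026°, 12.269°, 22.140°, 17.923°.
Largest gap = 286.026° ⇒ minimal covering band is its complement: 360° − 286.026° = 73.974°.
Band runs from +145.152° eastward to -140.874°, crossing the antimeridian.

73.974°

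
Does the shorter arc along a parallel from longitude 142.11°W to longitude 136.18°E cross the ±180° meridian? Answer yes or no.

Naïve |136.18 − -142.11| = 278.29° > 180°, so the shorter arc goes the other way round — across 180°.
Signed shortest Δλ = ((136.18 − -142.11 + 180) mod 360) − 180 = -81.71°.
Going west by 81.71° from -142.11° passes through 180° before reaching +136.18°.

Yes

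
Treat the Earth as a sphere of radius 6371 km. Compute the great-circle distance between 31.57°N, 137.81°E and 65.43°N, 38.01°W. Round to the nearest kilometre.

Δλ = -38.01 − 137.81 = -175.82°.
Δφ = 65.43 − 31.57 = 33.86°.
a = sin²(Δφ/2) + cos φ₁ · cos φ₂ · sin²(Δλ/2) = 0.438594.
c = 2·atan2(√a, √(1−a)) = 1.44767 rad → d = 6371·c ≈ 9223.13 km.

9223 km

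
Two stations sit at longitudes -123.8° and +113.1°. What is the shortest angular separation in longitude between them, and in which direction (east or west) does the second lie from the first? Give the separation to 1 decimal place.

123.1° west

Raw difference: 113.1 − -123.8 = 236.9°.
Normalise into (−180°, 180°]: 236.9° − 360° = -123.1°.
Negative ⇒ the second point lies to the west; separation 123.1°.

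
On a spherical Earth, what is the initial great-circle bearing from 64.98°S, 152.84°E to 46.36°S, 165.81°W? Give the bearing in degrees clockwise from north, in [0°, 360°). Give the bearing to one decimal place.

Δλ = -165.81 − 152.84 = -318.65°; wrapped into (−180°, 180°]: 41.35°.
θ = atan2( sin Δλ · cos φ₂ , cos φ₁ · sin φ₂ − sin φ₁ · cos φ₂ · cos Δλ )
  = atan2(0.45594, 0.16338) = 70.285° → normalised to [0°, 360°): 70.285°.

70.3°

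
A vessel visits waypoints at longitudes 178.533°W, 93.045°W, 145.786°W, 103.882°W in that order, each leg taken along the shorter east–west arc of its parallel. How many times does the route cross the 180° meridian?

0

Leg 1: -178.533° → -93.045°, shortest Δλ = 85.488° (east) — does not cross 180°.
Leg 2: -93.045° → -145.786°, shortest Δλ = -52.741° (west) — does not cross 180°.
Leg 3: -145.786° → -103.882°, shortest Δλ = 41.904° (east) — does not cross 180°.
Total crossings: 0.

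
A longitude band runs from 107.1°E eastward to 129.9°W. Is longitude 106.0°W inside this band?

No

Band width going east from +107.1° to -129.9°: ((-129.9 − 107.1) mod 360) = 123.0°.
Offset of -106.0° east of the west edge: ((-106.0 − 107.1) mod 360) = 146.9°.
146.9° > 123.0° ⇒ outside.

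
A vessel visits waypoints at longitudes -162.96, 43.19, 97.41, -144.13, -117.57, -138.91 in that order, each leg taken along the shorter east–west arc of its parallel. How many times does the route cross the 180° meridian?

Leg 1: -162.96° → +43.19°, shortest Δλ = -153.85° (west) — crosses 180°.
Leg 2: +43.19° → +97.41°, shortest Δλ = 54.22° (east) — does not cross 180°.
Leg 3: +97.41° → -144.13°, shortest Δλ = 118.46° (east) — crosses 180°.
Leg 4: -144.13° → -117.57°, shortest Δλ = 26.56° (east) — does not cross 180°.
Leg 5: -117.57° → -138.91°, shortest Δλ = -21.34° (west) — does not cross 180°.
Total crossings: 2.

2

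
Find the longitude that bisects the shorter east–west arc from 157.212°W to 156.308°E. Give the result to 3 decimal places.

Signed shortest Δλ from -157.212° to +156.308° is -46.480°.
Midpoint longitude = -157.212° + (-46.480°)/2 = -157.212° − 23.240° = -180.452°.
Normalise into (−180°, 180°]: +179.548°.
(The naïve average (-157.212 + +156.308)/2 = -0.452° is on the wrong side of the globe.)

179.548°E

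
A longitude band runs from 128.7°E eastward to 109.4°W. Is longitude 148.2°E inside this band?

Yes

Band width going east from +128.7° to -109.4°: ((-109.4 − 128.7) mod 360) = 121.9°.
Offset of +148.2° east of the west edge: ((148.2 − 128.7) mod 360) = 19.5°.
19.5° ≤ 121.9° ⇒ inside.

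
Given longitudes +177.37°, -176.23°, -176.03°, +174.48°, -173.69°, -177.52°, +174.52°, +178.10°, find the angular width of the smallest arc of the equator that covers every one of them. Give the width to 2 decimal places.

Sort the longitudes: -177.52°, -176.23°, -176.03°, -173.69°, +174.48°, +174.52°, +177.37°, +178.10°.
Eastward gaps between consecutive values (wrapping around): 1.29°, 0.20°, 2.34°, 348.17°, 0.04°, 2.85°, 0.73°, 4.38°.
Largest gap = 348.17° ⇒ minimal covering band is its complement: 360° − 348.17° = 11.83°.
Band runs from +174.48° eastward to -173.69°, crossing the antimeridian.

11.83°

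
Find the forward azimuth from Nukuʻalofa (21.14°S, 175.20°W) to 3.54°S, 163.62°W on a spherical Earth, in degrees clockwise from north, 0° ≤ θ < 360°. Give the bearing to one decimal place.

Δλ = -163.62 − -175.20 = 11.58°.
θ = atan2( sin Δλ · cos φ₂ , cos φ₁ · sin φ₂ − sin φ₁ · cos φ₂ · cos Δλ )
  = atan2(0.20035, 0.29504) = 34.179° → normalised to [0°, 360°): 34.179°.

34.2°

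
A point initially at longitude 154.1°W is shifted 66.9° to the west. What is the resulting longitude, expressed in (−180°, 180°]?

Start at -154.1°; shift −66.9° → -221.0°.
-221.0° lies outside (−180°, 180°]; add 360° → +139.0°.

139.0°E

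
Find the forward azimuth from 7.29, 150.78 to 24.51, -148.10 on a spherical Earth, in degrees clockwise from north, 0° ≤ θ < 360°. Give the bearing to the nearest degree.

66°

Δλ = -148.10 − 150.78 = -298.88°; wrapped into (−180°, 180°]: 61.12°.
θ = atan2( sin Δλ · cos φ₂ , cos φ₁ · sin φ₂ − sin φ₁ · cos φ₂ · cos Δλ )
  = atan2(0.79673, 0.35574) = 65.939° → normalised to [0°, 360°): 65.939°.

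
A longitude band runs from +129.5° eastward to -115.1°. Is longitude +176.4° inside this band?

Band width going east from +129.5° to -115.1°: ((-115.1 − 129.5) mod 360) = 115.4°.
Offset of +176.4° east of the west edge: ((176.4 − 129.5) mod 360) = 46.9°.
46.9° ≤ 115.4° ⇒ inside.

Yes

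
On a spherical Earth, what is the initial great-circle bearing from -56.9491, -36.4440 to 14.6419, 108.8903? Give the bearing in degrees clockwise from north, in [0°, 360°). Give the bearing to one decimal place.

Δλ = 108.8903 − -36.4440 = 145.3343°.
θ = atan2( sin Δλ · cos φ₂ , cos φ₁ · sin φ₂ − sin φ₁ · cos φ₂ · cos Δλ )
  = atan2(0.55032, -0.52915) = 133.877° → normalised to [0°, 360°): 133.877°.

133.9°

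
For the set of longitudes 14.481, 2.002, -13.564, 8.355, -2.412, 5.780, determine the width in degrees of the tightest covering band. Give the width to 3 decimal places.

Sort the longitudes: -13.564°, -2.412°, +2.002°, +5.780°, +8.355°, +14.481°.
Eastward gaps between consecutive values (wrapping around): 11.152°, 4.414°, 3.778°, 2.575°, 6.126°, 331.955°.
Largest gap = 331.955° ⇒ minimal covering band is its complement: 360° − 331.955° = 28.045°.
Band runs from -13.564° eastward to +14.481°.

28.045°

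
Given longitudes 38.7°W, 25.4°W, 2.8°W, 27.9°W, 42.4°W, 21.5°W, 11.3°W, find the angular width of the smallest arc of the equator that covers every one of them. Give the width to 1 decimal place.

39.6°

Sort the longitudes: -42.4°, -38.7°, -27.9°, -25.4°, -21.5°, -11.3°, -2.8°.
Eastward gaps between consecutive values (wrapping around): 3.7°, 10.8°, 2.5°, 3.9°, 10.2°, 8.5°, 320.4°.
Largest gap = 320.4° ⇒ minimal covering band is its complement: 360° − 320.4° = 39.6°.
Band runs from -42.4° eastward to -2.8°.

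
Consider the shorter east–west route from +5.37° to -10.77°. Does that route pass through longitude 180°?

No

Signed shortest Δλ = ((-10.77 − 5.37 + 180) mod 360) − 180 = -16.14°.
Going west by 16.14° from +5.37° reaches -10.77° without touching 180°.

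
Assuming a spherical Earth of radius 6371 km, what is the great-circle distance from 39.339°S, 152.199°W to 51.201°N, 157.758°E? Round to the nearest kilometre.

11179 km

Δλ = 157.758 − -152.199 = 309.957°; wrapped into (−180°, 180°]: -50.043°.
Δφ = 51.201 − -39.339 = 90.540°.
a = sin²(Δφ/2) + cos φ₁ · cos φ₂ · sin²(Δλ/2) = 0.591406.
c = 2·atan2(√a, √(1−a)) = 1.75464 rad → d = 6371·c ≈ 11178.83 km.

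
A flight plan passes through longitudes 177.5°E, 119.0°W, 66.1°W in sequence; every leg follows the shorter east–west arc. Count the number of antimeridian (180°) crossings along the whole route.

Leg 1: +177.5° → -119.0°, shortest Δλ = 63.5° (east) — crosses 180°.
Leg 2: -119.0° → -66.1°, shortest Δλ = 52.9° (east) — does not cross 180°.
Total crossings: 1.

1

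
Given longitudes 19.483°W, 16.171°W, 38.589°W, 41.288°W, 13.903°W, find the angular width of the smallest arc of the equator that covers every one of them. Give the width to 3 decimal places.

27.385°

Sort the longitudes: -41.288°, -38.589°, -19.483°, -16.171°, -13.903°.
Eastward gaps between consecutive values (wrapping around): 2.699°, 19.106°, 3.312°, 2.268°, 332.615°.
Largest gap = 332.615° ⇒ minimal covering band is its complement: 360° − 332.615° = 27.385°.
Band runs from -41.288° eastward to -13.903°.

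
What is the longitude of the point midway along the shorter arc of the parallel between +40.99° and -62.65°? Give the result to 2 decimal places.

-10.83°

Signed shortest Δλ from +40.99° to -62.65° is -103.64°.
Midpoint longitude = +40.99° + (-103.64°)/2 = +40.99° − 51.82° = -10.83°.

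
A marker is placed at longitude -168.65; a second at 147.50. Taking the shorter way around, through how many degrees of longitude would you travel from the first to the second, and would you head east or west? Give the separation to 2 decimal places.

Raw difference: 147.50 − -168.65 = 316.15°.
Normalise into (−180°, 180°]: 316.15° − 360° = -43.85°.
Negative ⇒ the second point lies to the west; separation 43.85°.

43.85° west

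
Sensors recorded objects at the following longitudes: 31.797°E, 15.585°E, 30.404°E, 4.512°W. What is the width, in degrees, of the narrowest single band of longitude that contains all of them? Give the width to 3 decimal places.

Sort the longitudes: -4.512°, +15.585°, +30.404°, +31.797°.
Eastward gaps between consecutive values (wrapping around): 20.097°, 14.819°, 1.393°, 323.691°.
Largest gap = 323.691° ⇒ minimal covering band is its complement: 360° − 323.691° = 36.309°.
Band runs from -4.512° eastward to +31.797°.

36.309°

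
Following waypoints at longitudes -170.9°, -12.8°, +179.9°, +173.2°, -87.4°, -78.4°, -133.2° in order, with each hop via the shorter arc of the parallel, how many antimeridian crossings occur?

Leg 1: -170.9° → -12.8°, shortest Δλ = 158.1° (east) — does not cross 180°.
Leg 2: -12.8° → +179.9°, shortest Δλ = -167.3° (west) — crosses 180°.
Leg 3: +179.9° → +173.2°, shortest Δλ = -6.7° (west) — does not cross 180°.
Leg 4: +173.2° → -87.4°, shortest Δλ = 99.4° (east) — crosses 180°.
Leg 5: -87.4° → -78.4°, shortest Δλ = 9.0° (east) — does not cross 180°.
Leg 6: -78.4° → -133.2°, shortest Δλ = -54.8° (west) — does not cross 180°.
Total crossings: 2.

2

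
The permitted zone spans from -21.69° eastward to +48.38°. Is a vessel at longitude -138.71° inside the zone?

Band width going east from -21.69° to +48.38°: ((48.38 − -21.69) mod 360) = 70.07°.
Offset of -138.71° east of the west edge: ((-138.71 − -21.69) mod 360) = 242.98°.
242.98° > 70.07° ⇒ outside.

No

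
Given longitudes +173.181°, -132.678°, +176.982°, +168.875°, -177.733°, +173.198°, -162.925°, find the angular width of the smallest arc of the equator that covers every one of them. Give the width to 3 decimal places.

Sort the longitudes: -177.733°, -162.925°, -132.678°, +168.875°, +173.181°, +173.198°, +176.982°.
Eastward gaps between consecutive values (wrapping around): 14.808°, 30.247°, 301.553°, 4.306°, 0.017°, 3.784°, 5.285°.
Largest gap = 301.553° ⇒ minimal covering band is its complement: 360° − 301.553° = 58.447°.
Band runs from +168.875° eastward to -132.678°, crossing the antimeridian.

58.447°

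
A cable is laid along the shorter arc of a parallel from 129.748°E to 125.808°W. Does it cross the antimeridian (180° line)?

Yes

Naïve |-125.808 − 129.748| = 255.556° > 180°, so the shorter arc goes the other way round — across 180°.
Signed shortest Δλ = ((-125.808 − 129.748 + 180) mod 360) − 180 = 104.444°.
Going east by 104.444° from +129.748° passes through 180° before reaching -125.808°.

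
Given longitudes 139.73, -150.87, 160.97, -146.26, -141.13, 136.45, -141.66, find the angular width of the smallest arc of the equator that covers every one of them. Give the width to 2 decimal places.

82.42°

Sort the longitudes: -150.87°, -146.26°, -141.66°, -141.13°, +136.45°, +139.73°, +160.97°.
Eastward gaps between consecutive values (wrapping around): 4.61°, 4.60°, 0.53°, 277.58°, 3.28°, 21.24°, 48.16°.
Largest gap = 277.58° ⇒ minimal covering band is its complement: 360° − 277.58° = 82.42°.
Band runs from +136.45° eastward to -141.13°, crossing the antimeridian.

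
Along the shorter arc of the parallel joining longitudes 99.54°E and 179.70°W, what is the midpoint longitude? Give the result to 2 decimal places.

Signed shortest Δλ from +99.54° to -179.70° is +80.76°.
Midpoint longitude = +99.54° + (+80.76°)/2 = +99.54° + 40.38° = +139.92°.
(The naïve average (+99.54 + -179.70)/2 = -40.08° is on the wrong side of the globe.)

139.92°E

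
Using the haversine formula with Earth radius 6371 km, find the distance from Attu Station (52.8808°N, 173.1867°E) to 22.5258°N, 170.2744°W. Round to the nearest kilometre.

3656 km

Δλ = -170.2744 − 173.1867 = -343.4611°; wrapped into (−180°, 180°]: 16.5389°.
Δφ = 22.5258 − 52.8808 = -30.3550°.
a = sin²(Δφ/2) + cos φ₁ · cos φ₂ · sin²(Δλ/2) = 0.080076.
c = 2·atan2(√a, √(1−a)) = 0.57379 rad → d = 6371·c ≈ 3655.64 km.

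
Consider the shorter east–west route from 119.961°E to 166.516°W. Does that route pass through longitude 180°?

Naïve |-166.516 − 119.961| = 286.477° > 180°, so the shorter arc goes the other way round — across 180°.
Signed shortest Δλ = ((-166.516 − 119.961 + 180) mod 360) − 180 = 73.523°.
Going east by 73.523° from +119.961° passes through 180° before reaching -166.516°.

Yes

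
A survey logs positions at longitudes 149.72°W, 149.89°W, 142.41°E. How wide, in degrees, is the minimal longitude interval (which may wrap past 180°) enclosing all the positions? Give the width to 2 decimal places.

Sort the longitudes: -149.89°, -149.72°, +142.41°.
Eastward gaps between consecutive values (wrapping around): 0.17°, 292.13°, 67.70°.
Largest gap = 292.13° ⇒ minimal covering band is its complement: 360° − 292.13° = 67.87°.
Band runs from +142.41° eastward to -149.72°, crossing the antimeridian.

67.87°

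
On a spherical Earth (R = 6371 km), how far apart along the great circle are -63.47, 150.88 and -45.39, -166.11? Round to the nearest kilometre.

Δλ = -166.11 − 150.88 = -316.99°; wrapped into (−180°, 180°]: 43.01°.
Δφ = -45.39 − -63.47 = 18.08°.
a = sin²(Δφ/2) + cos φ₁ · cos φ₂ · sin²(Δλ/2) = 0.066842.
c = 2·atan2(√a, √(1−a)) = 0.52302 rad → d = 6371·c ≈ 3332.13 km.

3332 km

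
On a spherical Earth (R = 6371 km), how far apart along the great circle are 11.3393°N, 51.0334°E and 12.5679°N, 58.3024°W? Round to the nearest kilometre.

11776 km

Δλ = -58.3024 − 51.0334 = -109.3358°.
Δφ = 12.5679 − 11.3393 = 1.2286°.
a = sin²(Δφ/2) + cos φ₁ · cos φ₂ · sin²(Δλ/2) = 0.637039.
c = 2·atan2(√a, √(1−a)) = 1.84843 rad → d = 6371·c ≈ 11776.33 km.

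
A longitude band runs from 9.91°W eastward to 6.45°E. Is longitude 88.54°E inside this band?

No

Band width going east from -9.91° to +6.45°: ((6.45 − -9.91) mod 360) = 16.36°.
Offset of +88.54° east of the west edge: ((88.54 − -9.91) mod 360) = 98.45°.
98.45° > 16.36° ⇒ outside.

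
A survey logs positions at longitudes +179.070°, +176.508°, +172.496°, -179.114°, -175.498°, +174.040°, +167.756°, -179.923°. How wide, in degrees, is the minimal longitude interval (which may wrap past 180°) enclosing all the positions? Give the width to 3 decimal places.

Sort the longitudes: -179.923°, -179.114°, -175.498°, +167.756°, +172.496°, +174.040°, +176.508°, +179.070°.
Eastward gaps between consecutive values (wrapping around): 0.809°, 3.616°, 343.254°, 4.740°, 1.544°, 2.468°, 2.562°, 1.007°.
Largest gap = 343.254° ⇒ minimal covering band is its complement: 360° − 343.254° = 16.746°.
Band runs from +167.756° eastward to -175.498°, crossing the antimeridian.

16.746°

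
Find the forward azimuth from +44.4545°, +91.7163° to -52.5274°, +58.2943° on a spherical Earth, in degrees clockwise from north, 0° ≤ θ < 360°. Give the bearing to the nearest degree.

Δλ = 58.2943 − 91.7163 = -33.4220°.
θ = atan2( sin Δλ · cos φ₂ , cos φ₁ · sin φ₂ − sin φ₁ · cos φ₂ · cos Δλ )
  = atan2(-0.33510, -0.92213) = -160.029° → normalised to [0°, 360°): 199.971°.

200°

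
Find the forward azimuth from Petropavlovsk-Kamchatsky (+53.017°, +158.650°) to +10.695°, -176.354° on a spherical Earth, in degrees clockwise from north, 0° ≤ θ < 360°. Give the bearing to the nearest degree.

Δλ = -176.354 − 158.650 = -335.004°; wrapped into (−180°, 180°]: 24.996°.
θ = atan2( sin Δλ · cos φ₂ , cos φ₁ · sin φ₂ − sin φ₁ · cos φ₂ · cos Δλ )
  = atan2(0.41521, -0.59978) = 145.306° → normalised to [0°, 360°): 145.306°.

145°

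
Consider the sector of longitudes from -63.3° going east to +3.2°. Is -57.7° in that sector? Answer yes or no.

Band width going east from -63.3° to +3.2°: ((3.2 − -63.3) mod 360) = 66.5°.
Offset of -57.7° east of the west edge: ((-57.7 − -63.3) mod 360) = 5.6°.
5.6° ≤ 66.5° ⇒ inside.

Yes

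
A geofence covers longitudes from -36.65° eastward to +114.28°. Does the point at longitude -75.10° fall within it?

No

Band width going east from -36.65° to +114.28°: ((114.28 − -36.65) mod 360) = 150.93°.
Offset of -75.10° east of the west edge: ((-75.10 − -36.65) mod 360) = 321.55°.
321.55° > 150.93° ⇒ outside.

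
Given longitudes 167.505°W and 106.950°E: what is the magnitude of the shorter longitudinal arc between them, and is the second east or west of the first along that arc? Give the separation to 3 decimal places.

Raw difference: 106.950 − -167.505 = 274.455°.
Normalise into (−180°, 180°]: 274.455° − 360° = -85.545°.
Negative ⇒ the second point lies to the west; separation 85.545°.

85.545° west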